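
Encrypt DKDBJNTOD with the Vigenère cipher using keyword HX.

KHKYQKALK

Repeat the key across the message: HXHXHXHXH
D(3)+H(7): 10 → K
K(10)+X(23): 33≡7 → H
D(3)+H(7): 10 → K
B(1)+X(23): 24 → Y
J(9)+H(7): 16 → Q
N(13)+X(23): 36≡10 → K
T(19)+H(7): 26≡0 → A
O(14)+X(23): 37≡11 → L
D(3)+H(7): 10 → K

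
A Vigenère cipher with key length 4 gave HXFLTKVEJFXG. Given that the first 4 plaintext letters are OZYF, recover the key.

Subtract each crib letter from the matching ciphertext letter (mod 26):
H(7)−O(14)=-7≡19 → T
X(23)−Z(25)=-2≡24 → Y
F(5)−Y(24)=-19≡7 → H
L(11)−F(5)=6 → G

TYHG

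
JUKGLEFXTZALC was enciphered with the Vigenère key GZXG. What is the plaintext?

Repeat the key across the ciphertext: GZXGGZXGGZXGG
J(9)−G(6): 3 → D
U(20)−Z(25): -5≡21 → V
K(10)−X(23): -13≡13 → N
G(6)−G(6): 0 → A
L(11)−G(6): 5 → F
E(4)−Z(25): -21≡5 → F
F(5)−X(23): -18≡8 → I
X(23)−G(6): 17 → R
T(19)−G(6): 13 → N
Z(25)−Z(25): 0 → A
A(0)−X(23): -23≡3 → D
L(11)−G(6): 5 → F
C(2)−G(6): -4≡22 → W

DVNAFFIRNADFW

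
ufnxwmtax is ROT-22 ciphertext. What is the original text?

u(20): 20−22=-2≡24 → y
f(5): 5−22=-17≡9 → j
n(13): 13−22=-9≡17 → r
x(23): 23−22=1 → b
w(22): 22−22=0 → a
m(12): 12−22=-10≡16 → q
t(19): 19−22=-3≡23 → x
a(0): 0−22=-22≡4 → e
x(23): 23−22=1 → b

yjrbaqxeb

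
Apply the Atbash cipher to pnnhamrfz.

p(15) → k(10)
n(13) → m(12)
n(13) → m(12)
h(7) → s(18)
a(0) → z(25)
m(12) → n(13)
r(17) → i(8)
f(5) → u(20)
z(25) → a(0)

kmmszniua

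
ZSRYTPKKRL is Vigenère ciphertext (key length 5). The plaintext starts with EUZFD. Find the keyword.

Subtract each crib letter from the matching ciphertext letter (mod 26):
Z(25)−E(4)=21 → V
S(18)−U(20)=-2≡24 → Y
R(17)−Z(25)=-8≡18 → S
Y(24)−F(5)=19 → T
T(19)−D(3)=16 → Q

VYSTQ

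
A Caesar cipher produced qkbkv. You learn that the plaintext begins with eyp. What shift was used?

From the crib: q(16)−e(4)=12, so the shift is 12.

12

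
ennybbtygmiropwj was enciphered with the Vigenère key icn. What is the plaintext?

Repeat the key across the ciphertext: icnicnicnicnicni
e(4)−i(8): -4≡22 → w
n(13)−c(2): 11 → l
n(13)−n(13): 0 → a
y(24)−i(8): 16 → q
b(1)−c(2): -1≡25 → z
b(1)−n(13): -12≡14 → o
t(19)−i(8): 11 → l
y(24)−c(2): 22 → w
g(6)−n(13): -7≡19 → t
m(12)−i(8): 4 → e
i(8)−c(2): 6 → g
r(17)−n(13): 4 → e
o(14)−i(8): 6 → g
p(15)−c(2): 13 → n
w(22)−n(13): 9 → j
j(9)−i(8): 1 → b

wlaqzolwtegegnjb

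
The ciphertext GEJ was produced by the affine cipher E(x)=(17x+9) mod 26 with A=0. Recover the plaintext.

JPA

The inverse of 17 mod 26 is 23, since 17·23=391≡1. Apply D(y)=23·(y−9) mod 26:
G(6): 23·(6−9)=-69≡9 → J
E(4): 23·(4−9)=-115≡15 → P
J(9): 23·(9−9)=0 → A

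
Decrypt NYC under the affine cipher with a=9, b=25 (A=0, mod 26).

The inverse of 9 mod 26 is 3, since 9·3=27≡1. Apply D(y)=3·(y−25) mod 26:
N(13): 3·(13−25)=-36≡16 → Q
Y(24): 3·(24−25)=-3≡23 → X
C(2): 3·(2−25)=-69≡9 → J

QXJ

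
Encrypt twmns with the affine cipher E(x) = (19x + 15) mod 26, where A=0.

t(19): 19·19+15=376≡12 → m
w(22): 19·22+15=433≡17 → r
m(12): 19·12+15=243≡9 → j
n(13): 19·13+15=262≡2 → c
s(18): 19·18+15=357≡19 → t

mrjct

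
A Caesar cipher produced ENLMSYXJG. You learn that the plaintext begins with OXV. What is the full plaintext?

From the crib: E(4)−O(14)=-10≡16, so the shift is 16.
Subtract 16 from each ciphertext letter:
E(4): 4−16=-12≡14 → O
N(13): 13−16=-3≡23 → X
L(11): 11−16=-5≡21 → V
M(12): 12−16=-4≡22 → W
S(18): 18−16=2 → C
Y(24): 24−16=8 → I
X(23): 23−16=7 → H
J(9): 9−16=-7≡19 → T
G(6): 6−16=-10≡16 → Q

OXVWCIHTQ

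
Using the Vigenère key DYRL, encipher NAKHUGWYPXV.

QYBSXENJSVM

Repeat the key across the message: DYRLDYRLDYR
N(13)+D(3): 16 → Q
A(0)+Y(24): 24 → Y
K(10)+R(17): 27≡1 → B
H(7)+L(11): 18 → S
U(20)+D(3): 23 → X
G(6)+Y(24): 30≡4 → E
W(22)+R(17): 39≡13 → N
Y(24)+L(11): 35≡9 → J
P(15)+D(3): 18 → S
X(23)+Y(24): 47≡21 → V
V(21)+R(17): 38≡12 → M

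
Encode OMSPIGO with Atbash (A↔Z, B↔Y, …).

O(14) → L(11)
M(12) → N(13)
S(18) → H(7)
P(15) → K(10)
I(8) → R(17)
G(6) → T(19)
O(14) → L(11)

LNHKRTL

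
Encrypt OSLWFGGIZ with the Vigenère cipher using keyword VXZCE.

JPKYJBDHB

Repeat the key across the message: VXZCEVXZC
O(14)+V(21): 35≡9 → J
S(18)+X(23): 41≡15 → P
L(11)+Z(25): 36≡10 → K
W(22)+C(2): 24 → Y
F(5)+E(4): 9 → J
G(6)+V(21): 27≡1 → B
G(6)+X(23): 29≡3 → D
I(8)+Z(25): 33≡7 → H
Z(25)+C(2): 27≡1 → B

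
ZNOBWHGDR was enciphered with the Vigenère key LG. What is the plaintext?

Repeat the key across the ciphertext: LGLGLGLGL
Z(25)−L(11): 14 → O
N(13)−G(6): 7 → H
O(14)−L(11): 3 → D
B(1)−G(6): -5≡21 → V
W(22)−L(11): 11 → L
H(7)−G(6): 1 → B
G(6)−L(11): -5≡21 → V
D(3)−G(6): -3≡23 → X
R(17)−L(11): 6 → G

OHDVLBVXG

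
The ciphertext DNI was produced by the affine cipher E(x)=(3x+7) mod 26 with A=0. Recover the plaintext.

The inverse of 3 mod 26 is 9, since 3·9=27≡1. Apply D(y)=9·(y−7) mod 26:
D(3): 9·(3−7)=-36≡16 → Q
N(13): 9·(13−7)=54≡2 → C
I(8): 9·(8−7)=9 → J

QCJ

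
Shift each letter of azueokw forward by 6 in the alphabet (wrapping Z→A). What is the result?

a(0): 0+6=6 → g
z(25): 25+6=31≡5 → f
u(20): 20+6=26≡0 → a
e(4): 4+6=10 → k
o(14): 14+6=20 → u
k(10): 10+6=16 → q
w(22): 22+6=28≡2 → c

gfakuqc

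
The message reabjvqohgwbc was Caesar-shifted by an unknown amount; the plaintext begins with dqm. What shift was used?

14

From the crib: r(17)−d(3)=14, so the shift is 14.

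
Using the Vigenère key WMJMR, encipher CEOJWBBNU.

Repeat the key across the message: WMJMRWMJM
C(2)+W(22): 24 → Y
E(4)+M(12): 16 → Q
O(14)+J(9): 23 → X
J(9)+M(12): 21 → V
W(22)+R(17): 39≡13 → N
B(1)+W(22): 23 → X
B(1)+M(12): 13 → N
N(13)+J(9): 22 → W
U(20)+M(12): 32≡6 → G

YQXVNXNWG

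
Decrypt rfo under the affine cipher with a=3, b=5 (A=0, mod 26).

ead

The inverse of 3 mod 26 is 9, since 3·9=27≡1. Apply D(y)=9·(y−5) mod 26:
r(17): 9·(17−5)=108≡4 → e
f(5): 9·(5−5)=0 → a
o(14): 9·(14−5)=81≡3 → d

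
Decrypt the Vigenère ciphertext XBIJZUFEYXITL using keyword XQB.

Repeat the key across the ciphertext: XQBXQBXQBXQBX
X(23)−X(23): 0 → A
B(1)−Q(16): -15≡11 → L
I(8)−B(1): 7 → H
J(9)−X(23): -14≡12 → M
Z(25)−Q(16): 9 → J
U(20)−B(1): 19 → T
F(5)−X(23): -18≡8 → I
E(4)−Q(16): -12≡14 → O
Y(24)−B(1): 23 → X
X(23)−X(23): 0 → A
I(8)−Q(16): -8≡18 → S
T(19)−B(1): 18 → S
L(11)−X(23): -12≡14 → O

ALHMJTIOXASSO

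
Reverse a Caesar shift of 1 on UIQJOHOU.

THPINGNT

U(20): 20−1=19 → T
I(8): 8−1=7 → H
Q(16): 16−1=15 → P
J(9): 9−1=8 → I
O(14): 14−1=13 → N
H(7): 7−1=6 → G
O(14): 14−1=13 → N
U(20): 20−1=19 → T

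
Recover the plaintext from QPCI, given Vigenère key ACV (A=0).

Repeat the key across the ciphertext: ACVA
Q(16)−A(0): 16 → Q
P(15)−C(2): 13 → N
C(2)−V(21): -19≡7 → H
I(8)−A(0): 8 → I

QNHI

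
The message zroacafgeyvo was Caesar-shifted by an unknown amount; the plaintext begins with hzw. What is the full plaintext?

From the crib: z(25)−h(7)=18, so the shift is 18.
Subtract 18 from each ciphertext letter:
z(25): 25−18=7 → h
r(17): 17−18=-1≡25 → z
o(14): 14−18=-4≡22 → w
a(0): 0−18=-18≡8 → i
c(2): 2−18=-16≡10 → k
a(0): 0−18=-18≡8 → i
f(5): 5−18=-13≡13 → n
g(6): 6−18=-12≡14 → o
e(4): 4−18=-14≡12 → m
y(24): 24−18=6 → g
v(21): 21−18=3 → d
o(14): 14−18=-4≡22 → w

hzwikinomgdw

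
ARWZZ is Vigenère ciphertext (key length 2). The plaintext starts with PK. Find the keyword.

LH

Subtract each crib letter from the matching ciphertext letter (mod 26):
A(0)−P(15)=-15≡11 → L
R(17)−K(10)=7 → H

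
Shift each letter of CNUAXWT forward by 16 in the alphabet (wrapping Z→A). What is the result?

SDKQNMJ

C(2): 2+16=18 → S
N(13): 13+16=29≡3 → D
U(20): 20+16=36≡10 → K
A(0): 0+16=16 → Q
X(23): 23+16=39≡13 → N
W(22): 22+16=38≡12 → M
T(19): 19+16=35≡9 → J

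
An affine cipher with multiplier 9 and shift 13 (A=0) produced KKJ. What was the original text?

RRO

The inverse of 9 mod 26 is 3, since 9·3=27≡1. Apply D(y)=3·(y−13) mod 26:
K(10): 3·(10−13)=-9≡17 → R
K(10): 3·(10−13)=-9≡17 → R
J(9): 3·(9−13)=-12≡14 → O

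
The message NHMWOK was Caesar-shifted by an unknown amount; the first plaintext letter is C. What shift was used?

From the crib: N(13)−C(2)=11, so the shift is 11.

11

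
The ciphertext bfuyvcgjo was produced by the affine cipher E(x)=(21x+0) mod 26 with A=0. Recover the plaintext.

fzwqbkets

The inverse of 21 mod 26 is 5, since 21·5=105≡1. Apply D(y)=5·(y−0) mod 26:
b(1): 5·(1−0)=5 → f
f(5): 5·(5−0)=25 → z
u(20): 5·(20−0)=100≡22 → w
y(24): 5·(24−0)=120≡16 → q
v(21): 5·(21−0)=105≡1 → b
c(2): 5·(2−0)=10 → k
g(6): 5·(6−0)=30≡4 → e
j(9): 5·(9−0)=45≡19 → t
o(14): 5·(14−0)=70≡18 → s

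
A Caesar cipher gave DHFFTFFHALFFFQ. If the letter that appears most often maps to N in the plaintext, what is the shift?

The most frequent ciphertext letter is F (appears 7 times).
F is position 5; N is position 13.
Shift = -8≡18.

18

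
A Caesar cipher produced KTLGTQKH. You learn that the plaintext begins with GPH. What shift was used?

4

From the crib: K(10)−G(6)=4, so the shift is 4.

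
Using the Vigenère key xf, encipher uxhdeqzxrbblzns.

rceibvwcogyqwsp

Repeat the key across the message: xfxfxfxfxfxfxfx
u(20)+x(23): 43≡17 → r
x(23)+f(5): 28≡2 → c
h(7)+x(23): 30≡4 → e
d(3)+f(5): 8 → i
e(4)+x(23): 27≡1 → b
q(16)+f(5): 21 → v
z(25)+x(23): 48≡22 → w
x(23)+f(5): 28≡2 → c
r(17)+x(23): 40≡14 → o
b(1)+f(5): 6 → g
b(1)+x(23): 24 → y
l(11)+f(5): 16 → q
z(25)+x(23): 48≡22 → w
n(13)+f(5): 18 → s
s(18)+x(23): 41≡15 → p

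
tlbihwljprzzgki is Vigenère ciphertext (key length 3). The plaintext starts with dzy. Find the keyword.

Subtract each crib letter from the matching ciphertext letter (mod 26):
t(19)−d(3)=16 → q
l(11)−z(25)=-14≡12 → m
b(1)−y(24)=-23≡3 → d

qmd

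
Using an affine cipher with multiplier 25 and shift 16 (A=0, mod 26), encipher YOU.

SCW

Y(24): 25·24+16=616≡18 → S
O(14): 25·14+16=366≡2 → C
U(20): 25·20+16=516≡22 → W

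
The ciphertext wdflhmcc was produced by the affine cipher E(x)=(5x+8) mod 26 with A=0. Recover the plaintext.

izplfgee

The inverse of 5 mod 26 is 21, since 5·21=105≡1. Apply D(y)=21·(y−8) mod 26:
w(22): 21·(22−8)=294≡8 → i
d(3): 21·(3−8)=-105≡25 → z
f(5): 21·(5−8)=-63≡15 → p
l(11): 21·(11−8)=63≡11 → l
h(7): 21·(7−8)=-21≡5 → f
m(12): 21·(12−8)=84≡6 → g
c(2): 21·(2−8)=-126≡4 → e
c(2): 21·(2−8)=-126≡4 → e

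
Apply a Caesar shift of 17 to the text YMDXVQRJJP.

PDUOMHIAAG

Y(24): 24+17=41≡15 → P
M(12): 12+17=29≡3 → D
D(3): 3+17=20 → U
X(23): 23+17=40≡14 → O
V(21): 21+17=38≡12 → M
Q(16): 16+17=33≡7 → H
R(17): 17+17=34≡8 → I
J(9): 9+17=26≡0 → A
J(9): 9+17=26≡0 → A
P(15): 15+17=32≡6 → G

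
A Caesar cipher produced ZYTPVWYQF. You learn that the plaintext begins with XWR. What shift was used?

2

From the crib: Z(25)−X(23)=2, so the shift is 2.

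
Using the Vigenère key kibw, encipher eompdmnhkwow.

Repeat the key across the message: kibwkibwkibw
e(4)+k(10): 14 → o
o(14)+i(8): 22 → w
m(12)+b(1): 13 → n
p(15)+w(22): 37≡11 → l
d(3)+k(10): 13 → n
m(12)+i(8): 20 → u
n(13)+b(1): 14 → o
h(7)+w(22): 29≡3 → d
k(10)+k(10): 20 → u
w(22)+i(8): 30≡4 → e
o(14)+b(1): 15 → p
w(22)+w(22): 44≡18 → s

ownlnuodueps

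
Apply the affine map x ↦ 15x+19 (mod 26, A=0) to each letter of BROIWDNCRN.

IOVJLMGXOG

B(1): 15·1+19=34≡8 → I
R(17): 15·17+19=274≡14 → O
O(14): 15·14+19=229≡21 → V
I(8): 15·8+19=139≡9 → J
W(22): 15·22+19=349≡11 → L
D(3): 15·3+19=64≡12 → M
N(13): 15·13+19=214≡6 → G
C(2): 15·2+19=49≡23 → X
R(17): 15·17+19=274≡14 → O
N(13): 15·13+19=214≡6 → G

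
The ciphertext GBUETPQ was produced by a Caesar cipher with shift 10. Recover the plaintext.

G(6): 6−10=-4≡22 → W
B(1): 1−10=-9≡17 → R
U(20): 20−10=10 → K
E(4): 4−10=-6≡20 → U
T(19): 19−10=9 → J
P(15): 15−10=5 → F
Q(16): 16−10=6 → G

WRKUJFG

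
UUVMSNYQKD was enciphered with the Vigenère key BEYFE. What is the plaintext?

Repeat the key across the ciphertext: BEYFEBEYFE
U(20)−B(1): 19 → T
U(20)−E(4): 16 → Q
V(21)−Y(24): -3≡23 → X
M(12)−F(5): 7 → H
S(18)−E(4): 14 → O
N(13)−B(1): 12 → M
Y(24)−E(4): 20 → U
Q(16)−Y(24): -8≡18 → S
K(10)−F(5): 5 → F
D(3)−E(4): -1≡25 → Z

TQXHOMUSFZ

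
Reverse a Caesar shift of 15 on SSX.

S(18): 18−15=3 → D
S(18): 18−15=3 → D
X(23): 23−15=8 → I

DDI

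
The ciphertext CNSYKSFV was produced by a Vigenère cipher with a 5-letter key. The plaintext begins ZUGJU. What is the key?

Subtract each crib letter from the matching ciphertext letter (mod 26):
C(2)−Z(25)=-23≡3 → D
N(13)−U(20)=-7≡19 → T
S(18)−G(6)=12 → M
Y(24)−J(9)=15 → P
K(10)−U(20)=-10≡16 → Q

DTMPQ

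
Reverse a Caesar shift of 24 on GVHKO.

G(6): 6−24=-18≡8 → I
V(21): 21−24=-3≡23 → X
H(7): 7−24=-17≡9 → J
K(10): 10−24=-14≡12 → M
O(14): 14−24=-10≡16 → Q

IXJMQ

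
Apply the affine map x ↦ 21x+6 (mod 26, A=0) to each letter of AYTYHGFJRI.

A(0): 21·0+6=6 → G
Y(24): 21·24+6=510≡16 → Q
T(19): 21·19+6=405≡15 → P
Y(24): 21·24+6=510≡16 → Q
H(7): 21·7+6=153≡23 → X
G(6): 21·6+6=132≡2 → C
F(5): 21·5+6=111≡7 → H
J(9): 21·9+6=195≡13 → N
R(17): 21·17+6=363≡25 → Z
I(8): 21·8+6=174≡18 → S

GQPQXCHNZS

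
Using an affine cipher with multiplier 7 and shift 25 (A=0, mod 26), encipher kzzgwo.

k(10): 7·10+25=95≡17 → r
z(25): 7·25+25=200≡18 → s
z(25): 7·25+25=200≡18 → s
g(6): 7·6+25=67≡15 → p
w(22): 7·22+25=179≡23 → x
o(14): 7·14+25=123≡19 → t

rsspxt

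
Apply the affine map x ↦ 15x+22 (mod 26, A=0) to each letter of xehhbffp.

dexxlttn

x(23): 15·23+22=367≡3 → d
e(4): 15·4+22=82≡4 → e
h(7): 15·7+22=127≡23 → x
h(7): 15·7+22=127≡23 → x
b(1): 15·1+22=37≡11 → l
f(5): 15·5+22=97≡19 → t
f(5): 15·5+22=97≡19 → t
p(15): 15·15+22=247≡13 → n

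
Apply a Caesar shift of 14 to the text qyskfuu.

emgytii

q(16): 16+14=30≡4 → e
y(24): 24+14=38≡12 → m
s(18): 18+14=32≡6 → g
k(10): 10+14=24 → y
f(5): 5+14=19 → t
u(20): 20+14=34≡8 → i
u(20): 20+14=34≡8 → i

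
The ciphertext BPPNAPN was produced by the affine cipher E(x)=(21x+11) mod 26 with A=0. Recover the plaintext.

The inverse of 21 mod 26 is 5, since 21·5=105≡1. Apply D(y)=5·(y−11) mod 26:
B(1): 5·(1−11)=-50≡2 → C
P(15): 5·(15−11)=20 → U
P(15): 5·(15−11)=20 → U
N(13): 5·(13−11)=10 → K
A(0): 5·(0−11)=-55≡23 → X
P(15): 5·(15−11)=20 → U
N(13): 5·(13−11)=10 → K

CUUKXUK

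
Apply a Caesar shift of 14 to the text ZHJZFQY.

Z(25): 25+14=39≡13 → N
H(7): 7+14=21 → V
J(9): 9+14=23 → X
Z(25): 25+14=39≡13 → N
F(5): 5+14=19 → T
Q(16): 16+14=30≡4 → E
Y(24): 24+14=38≡12 → M

NVXNTEM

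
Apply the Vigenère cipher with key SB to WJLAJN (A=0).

OKDBBO

Repeat the key across the message: SBSBSB
W(22)+S(18): 40≡14 → O
J(9)+B(1): 10 → K
L(11)+S(18): 29≡3 → D
A(0)+B(1): 1 → B
J(9)+S(18): 27≡1 → B
N(13)+B(1): 14 → O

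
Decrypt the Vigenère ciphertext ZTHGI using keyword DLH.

Repeat the key across the ciphertext: DLHDL
Z(25)−D(3): 22 → W
T(19)−L(11): 8 → I
H(7)−H(7): 0 → A
G(6)−D(3): 3 → D
I(8)−L(11): -3≡23 → X

WIADX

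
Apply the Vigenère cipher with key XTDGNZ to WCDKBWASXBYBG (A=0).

Repeat the key across the message: XTDGNZXTDGNZX
W(22)+X(23): 45≡19 → T
C(2)+T(19): 21 → V
D(3)+D(3): 6 → G
K(10)+G(6): 16 → Q
B(1)+N(13): 14 → O
W(22)+Z(25): 47≡21 → V
A(0)+X(23): 23 → X
S(18)+T(19): 37≡11 → L
X(23)+D(3): 26≡0 → A
B(1)+G(6): 7 → H
Y(24)+N(13): 37≡11 → L
B(1)+Z(25): 26≡0 → A
G(6)+X(23): 29≡3 → D

TVGQOVXLAHLAD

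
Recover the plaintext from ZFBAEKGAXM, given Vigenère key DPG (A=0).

Repeat the key across the ciphertext: DPGDPGDPGD
Z(25)−D(3): 22 → W
F(5)−P(15): -10≡16 → Q
B(1)−G(6): -5≡21 → V
A(0)−D(3): -3≡23 → X
E(4)−P(15): -11≡15 → P
K(10)−G(6): 4 → E
G(6)−D(3): 3 → D
A(0)−P(15): -15≡11 → L
X(23)−G(6): 17 → R
M(12)−D(3): 9 → J

WQVXPEDLRJ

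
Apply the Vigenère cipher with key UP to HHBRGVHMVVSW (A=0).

Repeat the key across the message: UPUPUPUPUPUP
H(7)+U(20): 27≡1 → B
H(7)+P(15): 22 → W
B(1)+U(20): 21 → V
R(17)+P(15): 32≡6 → G
G(6)+U(20): 26≡0 → A
V(21)+P(15): 36≡10 → K
H(7)+U(20): 27≡1 → B
M(12)+P(15): 27≡1 → B
V(21)+U(20): 41≡15 → P
V(21)+P(15): 36≡10 → K
S(18)+U(20): 38≡12 → M
W(22)+P(15): 37≡11 → L

BWVGAKBBPKML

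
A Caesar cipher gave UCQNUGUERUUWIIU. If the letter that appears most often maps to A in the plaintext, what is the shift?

20

The most frequent ciphertext letter is U (appears 6 times).
U is position 20; A is position 0.
Shift = 20.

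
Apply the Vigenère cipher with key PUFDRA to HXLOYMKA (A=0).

WRQRPMZU

Repeat the key across the message: PUFDRAPU
H(7)+P(15): 22 → W
X(23)+U(20): 43≡17 → R
L(11)+F(5): 16 → Q
O(14)+D(3): 17 → R
Y(24)+R(17): 41≡15 → P
M(12)+A(0): 12 → M
K(10)+P(15): 25 → Z
A(0)+U(20): 20 → U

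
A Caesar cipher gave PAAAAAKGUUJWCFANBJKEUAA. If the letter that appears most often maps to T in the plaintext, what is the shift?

7

The most frequent ciphertext letter is A (appears 8 times).
A is position 0; T is position 19.
Shift = -19≡7.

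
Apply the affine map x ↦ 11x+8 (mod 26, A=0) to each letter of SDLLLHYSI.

YPZZZHMYS

S(18): 11·18+8=206≡24 → Y
D(3): 11·3+8=41≡15 → P
L(11): 11·11+8=129≡25 → Z
L(11): 11·11+8=129≡25 → Z
L(11): 11·11+8=129≡25 → Z
H(7): 11·7+8=85≡7 → H
Y(24): 11·24+8=272≡12 → M
S(18): 11·18+8=206≡24 → Y
I(8): 11·8+8=96≡18 → S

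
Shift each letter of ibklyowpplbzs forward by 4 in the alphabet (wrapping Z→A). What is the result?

mfopcsattpfdw

i(8): 8+4=12 → m
b(1): 1+4=5 → f
k(10): 10+4=14 → o
l(11): 11+4=15 → p
y(24): 24+4=28≡2 → c
o(14): 14+4=18 → s
w(22): 22+4=26≡0 → a
p(15): 15+4=19 → t
p(15): 15+4=19 → t
l(11): 11+4=15 → p
b(1): 1+4=5 → f
z(25): 25+4=29≡3 → d
s(18): 18+4=22 → w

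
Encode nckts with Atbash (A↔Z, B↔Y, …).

mxpgh

n(13) → m(12)
c(2) → x(23)
k(10) → p(15)
t(19) → g(6)
s(18) → h(7)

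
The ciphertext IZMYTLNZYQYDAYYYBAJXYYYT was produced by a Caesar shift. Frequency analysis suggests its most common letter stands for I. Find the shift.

The most frequent ciphertext letter is Y (appears 9 times).
Y is position 24; I is position 8.
Shift = 16.

16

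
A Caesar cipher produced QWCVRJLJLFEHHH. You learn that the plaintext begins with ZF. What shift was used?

From the crib: Q(16)−Z(25)=-9≡17, so the shift is 17.

17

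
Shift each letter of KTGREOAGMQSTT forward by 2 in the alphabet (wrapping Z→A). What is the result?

MVITGQCIOSUVV

K(10): 10+2=12 → M
T(19): 19+2=21 → V
G(6): 6+2=8 → I
R(17): 17+2=19 → T
E(4): 4+2=6 → G
O(14): 14+2=16 → Q
A(0): 0+2=2 → C
G(6): 6+2=8 → I
M(12): 12+2=14 → O
Q(16): 16+2=18 → S
S(18): 18+2=20 → U
T(19): 19+2=21 → V
T(19): 19+2=21 → V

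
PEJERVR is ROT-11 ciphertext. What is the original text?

P(15): 15−11=4 → E
E(4): 4−11=-7≡19 → T
J(9): 9−11=-2≡24 → Y
E(4): 4−11=-7≡19 → T
R(17): 17−11=6 → G
V(21): 21−11=10 → K
R(17): 17−11=6 → G

ETYTGKG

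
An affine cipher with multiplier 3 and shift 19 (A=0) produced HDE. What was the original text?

The inverse of 3 mod 26 is 9, since 3·9=27≡1. Apply D(y)=9·(y−19) mod 26:
H(7): 9·(7−19)=-108≡22 → W
D(3): 9·(3−19)=-144≡12 → M
E(4): 9·(4−19)=-135≡21 → V

WMV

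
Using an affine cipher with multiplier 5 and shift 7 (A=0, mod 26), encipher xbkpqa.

x(23): 5·23+7=122≡18 → s
b(1): 5·1+7=12 → m
k(10): 5·10+7=57≡5 → f
p(15): 5·15+7=82≡4 → e
q(16): 5·16+7=87≡9 → j
a(0): 5·0+7=7 → h

smfejh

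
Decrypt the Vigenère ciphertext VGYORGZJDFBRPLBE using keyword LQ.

KQNYGQOTSPQBEVQO

Repeat the key across the ciphertext: LQLQLQLQLQLQLQLQ
V(21)−L(11): 10 → K
G(6)−Q(16): -10≡16 → Q
Y(24)−L(11): 13 → N
O(14)−Q(16): -2≡24 → Y
R(17)−L(11): 6 → G
G(6)−Q(16): -10≡16 → Q
Z(25)−L(11): 14 → O
J(9)−Q(16): -7≡19 → T
D(3)−L(11): -8≡18 → S
F(5)−Q(16): -11≡15 → P
B(1)−L(11): -10≡16 → Q
R(17)−Q(16): 1 → B
P(15)−L(11): 4 → E
L(11)−Q(16): -5≡21 → V
B(1)−L(11): -10≡16 → Q
E(4)−Q(16): -12≡14 → O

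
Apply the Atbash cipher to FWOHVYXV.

F(5) → U(20)
W(22) → D(3)
O(14) → L(11)
H(7) → S(18)
V(21) → E(4)
Y(24) → B(1)
X(23) → C(2)
V(21) → E(4)

UDLSEBCE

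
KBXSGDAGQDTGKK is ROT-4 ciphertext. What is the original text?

K(10): 10−4=6 → G
B(1): 1−4=-3≡23 → X
X(23): 23−4=19 → T
S(18): 18−4=14 → O
G(6): 6−4=2 → C
D(3): 3−4=-1≡25 → Z
A(0): 0−4=-4≡22 → W
G(6): 6−4=2 → C
Q(16): 16−4=12 → M
D(3): 3−4=-1≡25 → Z
T(19): 19−4=15 → P
G(6): 6−4=2 → C
K(10): 10−4=6 → G
K(10): 10−4=6 → G

GXTOCZWCMZPCGG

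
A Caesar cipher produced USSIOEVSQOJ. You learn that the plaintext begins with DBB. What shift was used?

From the crib: U(20)−D(3)=17, so the shift is 17.

17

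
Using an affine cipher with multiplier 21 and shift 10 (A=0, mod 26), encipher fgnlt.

f(5): 21·5+10=115≡11 → l
g(6): 21·6+10=136≡6 → g
n(13): 21·13+10=283≡23 → x
l(11): 21·11+10=241≡7 → h
t(19): 21·19+10=409≡19 → t

lgxht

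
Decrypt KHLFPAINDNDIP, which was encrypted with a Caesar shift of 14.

K(10): 10−14=-4≡22 → W
H(7): 7−14=-7≡19 → T
L(11): 11−14=-3≡23 → X
F(5): 5−14=-9≡17 → R
P(15): 15−14=1 → B
A(0): 0−14=-14≡12 → M
I(8): 8−14=-6≡20 → U
N(13): 13−14=-1≡25 → Z
D(3): 3−14=-11≡15 → P
N(13): 13−14=-1≡25 → Z
D(3): 3−14=-11≡15 → P
I(8): 8−14=-6≡20 → U
P(15): 15−14=1 → B

WTXRBMUZPZPUB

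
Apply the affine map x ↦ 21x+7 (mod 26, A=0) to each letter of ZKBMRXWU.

Z(25): 21·25+7=532≡12 → M
K(10): 21·10+7=217≡9 → J
B(1): 21·1+7=28≡2 → C
M(12): 21·12+7=259≡25 → Z
R(17): 21·17+7=364≡0 → A
X(23): 21·23+7=490≡22 → W
W(22): 21·22+7=469≡1 → B
U(20): 21·20+7=427≡11 → L

MJCZAWBL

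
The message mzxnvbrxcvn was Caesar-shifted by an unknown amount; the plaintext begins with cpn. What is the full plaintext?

From the crib: m(12)−c(2)=10, so the shift is 10.
Subtract 10 from each ciphertext letter:
m(12): 12−10=2 → c
z(25): 25−10=15 → p
x(23): 23−10=13 → n
n(13): 13−10=3 → d
v(21): 21−10=11 → l
b(1): 1−10=-9≡17 → r
r(17): 17−10=7 → h
x(23): 23−10=13 → n
c(2): 2−10=-8≡18 → s
v(21): 21−10=11 → l
n(13): 13−10=3 → d

cpndlrhnsld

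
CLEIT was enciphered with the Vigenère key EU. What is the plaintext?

YRAOP

Repeat the key across the ciphertext: EUEUE
C(2)−E(4): -2≡24 → Y
L(11)−U(20): -9≡17 → R
E(4)−E(4): 0 → A
I(8)−U(20): -12≡14 → O
T(19)−E(4): 15 → P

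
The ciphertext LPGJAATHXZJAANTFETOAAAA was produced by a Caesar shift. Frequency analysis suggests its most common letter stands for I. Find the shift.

18

The most frequent ciphertext letter is A (appears 8 times).
A is position 0; I is position 8.
Shift = -8≡18.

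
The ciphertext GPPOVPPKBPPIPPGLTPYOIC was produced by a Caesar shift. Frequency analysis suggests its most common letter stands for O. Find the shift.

1

The most frequent ciphertext letter is P (appears 9 times).
P is position 15; O is position 14.
Shift = 1.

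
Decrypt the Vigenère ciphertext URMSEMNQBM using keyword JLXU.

LGPYVBQWSB

Repeat the key across the ciphertext: JLXUJLXUJL
U(20)−J(9): 11 → L
R(17)−L(11): 6 → G
M(12)−X(23): -11≡15 → P
S(18)−U(20): -2≡24 → Y
E(4)−J(9): -5≡21 → V
M(12)−L(11): 1 → B
N(13)−X(23): -10≡16 → Q
Q(16)−U(20): -4≡22 → W
B(1)−J(9): -8≡18 → S
M(12)−L(11): 1 → B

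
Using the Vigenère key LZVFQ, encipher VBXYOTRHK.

Repeat the key across the message: LZVFQLZVF
V(21)+L(11): 32≡6 → G
B(1)+Z(25): 26≡0 → A
X(23)+V(21): 44≡18 → S
Y(24)+F(5): 29≡3 → D
O(14)+Q(16): 30≡4 → E
T(19)+L(11): 30≡4 → E
R(17)+Z(25): 42≡16 → Q
H(7)+V(21): 28≡2 → C
K(10)+F(5): 15 → P

GASDEEQCP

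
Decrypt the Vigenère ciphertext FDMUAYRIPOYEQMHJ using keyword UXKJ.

Repeat the key across the ciphertext: UXKJUXKJUXKJUXKJ
F(5)−U(20): -15≡11 → L
D(3)−X(23): -20≡6 → G
M(12)−K(10): 2 → C
U(20)−J(9): 11 → L
A(0)−U(20): -20≡6 → G
Y(24)−X(23): 1 → B
R(17)−K(10): 7 → H
I(8)−J(9): -1≡25 → Z
P(15)−U(20): -5≡21 → V
O(14)−X(23): -9≡17 → R
Y(24)−K(10): 14 → O
E(4)−J(9): -5≡21 → V
Q(16)−U(20): -4≡22 → W
M(12)−X(23): -11≡15 → P
H(7)−K(10): -3≡23 → X
J(9)−J(9): 0 → A

LGCLGBHZVROVWPXA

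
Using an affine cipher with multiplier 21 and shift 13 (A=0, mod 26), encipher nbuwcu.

airhdr

n(13): 21·13+13=286≡0 → a
b(1): 21·1+13=34≡8 → i
u(20): 21·20+13=433≡17 → r
w(22): 21·22+13=475≡7 → h
c(2): 21·2+13=55≡3 → d
u(20): 21·20+13=433≡17 → r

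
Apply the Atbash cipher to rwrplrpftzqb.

idikoikugajy

r(17) → i(8)
w(22) → d(3)
r(17) → i(8)
p(15) → k(10)
l(11) → o(14)
r(17) → i(8)
p(15) → k(10)
f(5) → u(20)
t(19) → g(6)
z(25) → a(0)
q(16) → j(9)
b(1) → y(24)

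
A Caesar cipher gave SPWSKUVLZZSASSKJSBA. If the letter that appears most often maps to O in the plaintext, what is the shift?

The most frequent ciphertext letter is S (appears 6 times).
S is position 18; O is position 14.
Shift = 4.

4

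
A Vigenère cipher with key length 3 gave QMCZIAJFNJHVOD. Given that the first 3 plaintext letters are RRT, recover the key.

ZVJ

Subtract each crib letter from the matching ciphertext letter (mod 26):
Q(16)−R(17)=-1≡25 → Z
M(12)−R(17)=-5≡21 → V
C(2)−T(19)=-17≡9 → J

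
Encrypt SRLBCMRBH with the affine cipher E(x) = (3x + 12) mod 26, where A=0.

S(18): 3·18+12=66≡14 → O
R(17): 3·17+12=63≡11 → L
L(11): 3·11+12=45≡19 → T
B(1): 3·1+12=15 → P
C(2): 3·2+12=18 → S
M(12): 3·12+12=48≡22 → W
R(17): 3·17+12=63≡11 → L
B(1): 3·1+12=15 → P
H(7): 3·7+12=33≡7 → H

OLTPSWLPH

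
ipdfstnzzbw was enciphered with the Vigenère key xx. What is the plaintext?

Repeat the key across the ciphertext: xxxxxxxxxxx
i(8)−x(23): -15≡11 → l
p(15)−x(23): -8≡18 → s
d(3)−x(23): -20≡6 → g
f(5)−x(23): -18≡8 → i
s(18)−x(23): -5≡21 → v
t(19)−x(23): -4≡22 → w
n(13)−x(23): -10≡16 → q
z(25)−x(23): 2 → c
z(25)−x(23): 2 → c
b(1)−x(23): -22≡4 → e
w(22)−x(23): -1≡25 → z

lsgivwqccez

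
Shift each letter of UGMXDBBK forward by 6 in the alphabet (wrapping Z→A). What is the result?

AMSDJHHQ

U(20): 20+6=26≡0 → A
G(6): 6+6=12 → M
M(12): 12+6=18 → S
X(23): 23+6=29≡3 → D
D(3): 3+6=9 → J
B(1): 1+6=7 → H
B(1): 1+6=7 → H
K(10): 10+6=16 → Q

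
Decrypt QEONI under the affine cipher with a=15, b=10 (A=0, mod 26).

The inverse of 15 mod 26 is 7, since 15·7=105≡1. Apply D(y)=7·(y−10) mod 26:
Q(16): 7·(16−10)=42≡16 → Q
E(4): 7·(4−10)=-42≡10 → K
O(14): 7·(14−10)=28≡2 → C
N(13): 7·(13−10)=21 → V
I(8): 7·(8−10)=-14≡12 → M

QKCVM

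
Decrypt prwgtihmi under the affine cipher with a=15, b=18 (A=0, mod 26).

ftcuhibki

The inverse of 15 mod 26 is 7, since 15·7=105≡1. Apply D(y)=7·(y−18) mod 26:
p(15): 7·(15−18)=-21≡5 → f
r(17): 7·(17−18)=-7≡19 → t
w(22): 7·(22−18)=28≡2 → c
g(6): 7·(6−18)=-84≡20 → u
t(19): 7·(19−18)=7 → h
i(8): 7·(8−18)=-70≡8 → i
h(7): 7·(7−18)=-77≡1 → b
m(12): 7·(12−18)=-42≡10 → k
i(8): 7·(8−18)=-70≡8 → i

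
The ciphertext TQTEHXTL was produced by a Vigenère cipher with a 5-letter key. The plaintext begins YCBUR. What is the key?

VOSKQ

Subtract each crib letter from the matching ciphertext letter (mod 26):
T(19)−Y(24)=-5≡21 → V
Q(16)−C(2)=14 → O
T(19)−B(1)=18 → S
E(4)−U(20)=-16≡10 → K
H(7)−R(17)=-10≡16 → Q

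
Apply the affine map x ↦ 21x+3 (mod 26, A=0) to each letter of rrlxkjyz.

wwasfkni

r(17): 21·17+3=360≡22 → w
r(17): 21·17+3=360≡22 → w
l(11): 21·11+3=234≡0 → a
x(23): 21·23+3=486≡18 → s
k(10): 21·10+3=213≡5 → f
j(9): 21·9+3=192≡10 → k
y(24): 21·24+3=507≡13 → n
z(25): 21·25+3=528≡8 → i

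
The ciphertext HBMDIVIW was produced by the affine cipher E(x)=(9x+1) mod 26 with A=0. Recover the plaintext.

The inverse of 9 mod 26 is 3, since 9·3=27≡1. Apply D(y)=3·(y−1) mod 26:
H(7): 3·(7−1)=18 → S
B(1): 3·(1−1)=0 → A
M(12): 3·(12−1)=33≡7 → H
D(3): 3·(3−1)=6 → G
I(8): 3·(8−1)=21 → V
V(21): 3·(21−1)=60≡8 → I
I(8): 3·(8−1)=21 → V
W(22): 3·(22−1)=63≡11 → L

SAHGVIVL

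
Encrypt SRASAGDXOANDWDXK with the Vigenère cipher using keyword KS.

Repeat the key across the message: KSKSKSKSKSKSKSKS
S(18)+K(10): 28≡2 → C
R(17)+S(18): 35≡9 → J
A(0)+K(10): 10 → K
S(18)+S(18): 36≡10 → K
A(0)+K(10): 10 → K
G(6)+S(18): 24 → Y
D(3)+K(10): 13 → N
X(23)+S(18): 41≡15 → P
O(14)+K(10): 24 → Y
A(0)+S(18): 18 → S
N(13)+K(10): 23 → X
D(3)+S(18): 21 → V
W(22)+K(10): 32≡6 → G
D(3)+S(18): 21 → V
X(23)+K(10): 33≡7 → H
K(10)+S(18): 28≡2 → C

CJKKKYNPYSXVGVHC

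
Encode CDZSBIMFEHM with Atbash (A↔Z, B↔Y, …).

C(2) → X(23)
D(3) → W(22)
Z(25) → A(0)
S(18) → H(7)
B(1) → Y(24)
I(8) → R(17)
M(12) → N(13)
F(5) → U(20)
E(4) → V(21)
H(7) → S(18)
M(12) → N(13)

XWAHYRNUVSN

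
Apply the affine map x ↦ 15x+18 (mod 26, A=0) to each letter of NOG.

N(13): 15·13+18=213≡5 → F
O(14): 15·14+18=228≡20 → U
G(6): 15·6+18=108≡4 → E

FUE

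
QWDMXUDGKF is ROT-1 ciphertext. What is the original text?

PVCLWTCFJE

Q(16): 16−1=15 → P
W(22): 22−1=21 → V
D(3): 3−1=2 → C
M(12): 12−1=11 → L
X(23): 23−1=22 → W
U(20): 20−1=19 → T
D(3): 3−1=2 → C
G(6): 6−1=5 → F
K(10): 10−1=9 → J
F(5): 5−1=4 → E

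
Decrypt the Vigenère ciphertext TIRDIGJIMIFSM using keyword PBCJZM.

Repeat the key across the ciphertext: PBCJZMPBCJZMP
T(19)−P(15): 4 → E
I(8)−B(1): 7 → H
R(17)−C(2): 15 → P
D(3)−J(9): -6≡20 → U
I(8)−Z(25): -17≡9 → J
G(6)−M(12): -6≡20 → U
J(9)−P(15): -6≡20 → U
I(8)−B(1): 7 → H
M(12)−C(2): 10 → K
I(8)−J(9): -1≡25 → Z
F(5)−Z(25): -20≡6 → G
S(18)−M(12): 6 → G
M(12)−P(15): -3≡23 → X

EHPUJUUHKZGGX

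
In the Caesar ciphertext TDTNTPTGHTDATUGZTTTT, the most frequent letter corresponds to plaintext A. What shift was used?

The most frequent ciphertext letter is T (appears 10 times).
T is position 19; A is position 0.
Shift = 19.

19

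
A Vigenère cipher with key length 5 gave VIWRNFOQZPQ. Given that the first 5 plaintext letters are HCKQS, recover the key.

OGMBV

Subtract each crib letter from the matching ciphertext letter (mod 26):
V(21)−H(7)=14 → O
I(8)−C(2)=6 → G
W(22)−K(10)=12 → M
R(17)−Q(16)=1 → B
N(13)−S(18)=-5≡21 → V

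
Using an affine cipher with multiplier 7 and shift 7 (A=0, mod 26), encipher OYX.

O(14): 7·14+7=105≡1 → B
Y(24): 7·24+7=175≡19 → T
X(23): 7·23+7=168≡12 → M

BTM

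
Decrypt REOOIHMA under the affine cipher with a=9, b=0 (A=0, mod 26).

The inverse of 9 mod 26 is 3, since 9·3=27≡1. Apply D(y)=3·(y−0) mod 26:
R(17): 3·(17−0)=51≡25 → Z
E(4): 3·(4−0)=12 → M
O(14): 3·(14−0)=42≡16 → Q
O(14): 3·(14−0)=42≡16 → Q
I(8): 3·(8−0)=24 → Y
H(7): 3·(7−0)=21 → V
M(12): 3·(12−0)=36≡10 → K
A(0): 3·(0−0)=0 → A

ZMQQYVKA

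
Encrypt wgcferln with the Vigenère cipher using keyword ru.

Repeat the key across the message: rurururu
w(22)+r(17): 39≡13 → n
g(6)+u(20): 26≡0 → a
c(2)+r(17): 19 → t
f(5)+u(20): 25 → z
e(4)+r(17): 21 → v
r(17)+u(20): 37≡11 → l
l(11)+r(17): 28≡2 → c
n(13)+u(20): 33≡7 → h

natzvlch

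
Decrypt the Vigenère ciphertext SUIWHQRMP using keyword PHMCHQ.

DNWUAACFD

Repeat the key across the ciphertext: PHMCHQPHM
S(18)−P(15): 3 → D
U(20)−H(7): 13 → N
I(8)−M(12): -4≡22 → W
W(22)−C(2): 20 → U
H(7)−H(7): 0 → A
Q(16)−Q(16): 0 → A
R(17)−P(15): 2 → C
M(12)−H(7): 5 → F
P(15)−M(12): 3 → D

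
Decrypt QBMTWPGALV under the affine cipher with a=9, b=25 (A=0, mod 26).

The inverse of 9 mod 26 is 3, since 9·3=27≡1. Apply D(y)=3·(y−25) mod 26:
Q(16): 3·(16−25)=-27≡25 → Z
B(1): 3·(1−25)=-72≡6 → G
M(12): 3·(12−25)=-39≡13 → N
T(19): 3·(19−25)=-18≡8 → I
W(22): 3·(22−25)=-9≡17 → R
P(15): 3·(15−25)=-30≡22 → W
G(6): 3·(6−25)=-57≡21 → V
A(0): 3·(0−25)=-75≡3 → D
L(11): 3·(11−25)=-42≡10 → K
V(21): 3·(21−25)=-12≡14 → O

ZGNIRWVDKO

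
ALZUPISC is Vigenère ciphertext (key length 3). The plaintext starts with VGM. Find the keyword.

FFN

Subtract each crib letter from the matching ciphertext letter (mod 26):
A(0)−V(21)=-21≡5 → F
L(11)−G(6)=5 → F
Z(25)−M(12)=13 → N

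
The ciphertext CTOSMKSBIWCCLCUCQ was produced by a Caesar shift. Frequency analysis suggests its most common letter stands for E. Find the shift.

24

The most frequent ciphertext letter is C (appears 5 times).
C is position 2; E is position 4.
Shift = -2≡24.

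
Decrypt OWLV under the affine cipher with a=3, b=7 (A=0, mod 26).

The inverse of 3 mod 26 is 9, since 3·9=27≡1. Apply D(y)=9·(y−7) mod 26:
O(14): 9·(14−7)=63≡11 → L
W(22): 9·(22−7)=135≡5 → F
L(11): 9·(11−7)=36≡10 → K
V(21): 9·(21−7)=126≡22 → W

LFKW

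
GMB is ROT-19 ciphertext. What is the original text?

NTI

G(6): 6−19=-13≡13 → N
M(12): 12−19=-7≡19 → T
B(1): 1−19=-18≡8 → I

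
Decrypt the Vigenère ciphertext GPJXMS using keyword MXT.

USQLPZ

Repeat the key across the ciphertext: MXTMXT
G(6)−M(12): -6≡20 → U
P(15)−X(23): -8≡18 → S
J(9)−T(19): -10≡16 → Q
X(23)−M(12): 11 → L
M(12)−X(23): -11≡15 → P
S(18)−T(19): -1≡25 → Z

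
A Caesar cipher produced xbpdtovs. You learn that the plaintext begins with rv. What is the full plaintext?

rvjxnipm

From the crib: x(23)−r(17)=6, so the shift is 6.
Subtract 6 from each ciphertext letter:
x(23): 23−6=17 → r
b(1): 1−6=-5≡21 → v
p(15): 15−6=9 → j
d(3): 3−6=-3≡23 → x
t(19): 19−6=13 → n
o(14): 14−6=8 → i
v(21): 21−6=15 → p
s(18): 18−6=12 → m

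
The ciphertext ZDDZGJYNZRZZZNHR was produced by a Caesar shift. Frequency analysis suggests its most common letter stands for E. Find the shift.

21

The most frequent ciphertext letter is Z (appears 6 times).
Z is position 25; E is position 4.
Shift = 21.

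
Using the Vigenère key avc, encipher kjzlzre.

keblute

Repeat the key across the message: avcavca
k(10)+a(0): 10 → k
j(9)+v(21): 30≡4 → e
z(25)+c(2): 27≡1 → b
l(11)+a(0): 11 → l
z(25)+v(21): 46≡20 → u
r(17)+c(2): 19 → t
e(4)+a(0): 4 → e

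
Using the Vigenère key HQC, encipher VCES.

CSGZ

Repeat the key across the message: HQCH
V(21)+H(7): 28≡2 → C
C(2)+Q(16): 18 → S
E(4)+C(2): 6 → G
S(18)+H(7): 25 → Z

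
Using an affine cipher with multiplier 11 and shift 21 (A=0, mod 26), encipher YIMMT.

Y(24): 11·24+21=285≡25 → Z
I(8): 11·8+21=109≡5 → F
M(12): 11·12+21=153≡23 → X
M(12): 11·12+21=153≡23 → X
T(19): 11·19+21=230≡22 → W

ZFXXW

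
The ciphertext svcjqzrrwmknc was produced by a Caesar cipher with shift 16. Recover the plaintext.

cfmtajbbgwuxm

s(18): 18−16=2 → c
v(21): 21−16=5 → f
c(2): 2−16=-14≡12 → m
j(9): 9−16=-7≡19 → t
q(16): 16−16=0 → a
z(25): 25−16=9 → j
r(17): 17−16=1 → b
r(17): 17−16=1 → b
w(22): 22−16=6 → g
m(12): 12−16=-4≡22 → w
k(10): 10−16=-6≡20 → u
n(13): 13−16=-3≡23 → x
c(2): 2−16=-14≡12 → m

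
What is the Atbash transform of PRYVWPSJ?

KIBEDKHQ

P(15) → K(10)
R(17) → I(8)
Y(24) → B(1)
V(21) → E(4)
W(22) → D(3)
P(15) → K(10)
S(18) → H(7)
J(9) → Q(16)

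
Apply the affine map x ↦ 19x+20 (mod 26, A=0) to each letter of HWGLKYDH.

XWEVCIZX

H(7): 19·7+20=153≡23 → X
W(22): 19·22+20=438≡22 → W
G(6): 19·6+20=134≡4 → E
L(11): 19·11+20=229≡21 → V
K(10): 19·10+20=210≡2 → C
Y(24): 19·24+20=476≡8 → I
D(3): 19·3+20=77≡25 → Z
H(7): 19·7+20=153≡23 → X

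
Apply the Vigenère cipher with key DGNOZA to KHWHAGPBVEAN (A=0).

Repeat the key across the message: DGNOZADGNOZA
K(10)+D(3): 13 → N
H(7)+G(6): 13 → N
W(22)+N(13): 35≡9 → J
H(7)+O(14): 21 → V
A(0)+Z(25): 25 → Z
G(6)+A(0): 6 → G
P(15)+D(3): 18 → S
B(1)+G(6): 7 → H
V(21)+N(13): 34≡8 → I
E(4)+O(14): 18 → S
A(0)+Z(25): 25 → Z
N(13)+A(0): 13 → N

NNJVZGSHISZN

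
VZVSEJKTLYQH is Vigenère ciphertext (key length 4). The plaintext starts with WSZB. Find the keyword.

Subtract each crib letter from the matching ciphertext letter (mod 26):
V(21)−W(22)=-1≡25 → Z
Z(25)−S(18)=7 → H
V(21)−Z(25)=-4≡22 → W
S(18)−B(1)=17 → R

ZHWR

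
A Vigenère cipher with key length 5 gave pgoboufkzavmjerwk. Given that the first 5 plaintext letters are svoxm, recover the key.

xlaec

Subtract each crib letter from the matching ciphertext letter (mod 26):
p(15)−s(18)=-3≡23 → x
g(6)−v(21)=-15≡11 → l
o(14)−o(14)=0 → a
b(1)−x(23)=-22≡4 → e
o(14)−m(12)=2 → c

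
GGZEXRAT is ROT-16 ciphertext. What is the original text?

G(6): 6−16=-10≡16 → Q
G(6): 6−16=-10≡16 → Q
Z(25): 25−16=9 → J
E(4): 4−16=-12≡14 → O
X(23): 23−16=7 → H
R(17): 17−16=1 → B
A(0): 0−16=-16≡10 → K
T(19): 19−16=3 → D

QQJOHBKD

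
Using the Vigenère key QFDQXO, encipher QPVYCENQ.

GUYOZSDV

Repeat the key across the message: QFDQXOQF
Q(16)+Q(16): 32≡6 → G
P(15)+F(5): 20 → U
V(21)+D(3): 24 → Y
Y(24)+Q(16): 40≡14 → O
C(2)+X(23): 25 → Z
E(4)+O(14): 18 → S
N(13)+Q(16): 29≡3 → D
Q(16)+F(5): 21 → V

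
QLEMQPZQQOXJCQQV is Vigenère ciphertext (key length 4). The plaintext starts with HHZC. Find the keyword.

JEFK

Subtract each crib letter from the matching ciphertext letter (mod 26):
Q(16)−H(7)=9 → J
L(11)−H(7)=4 → E
E(4)−Z(25)=-21≡5 → F
M(12)−C(2)=10 → K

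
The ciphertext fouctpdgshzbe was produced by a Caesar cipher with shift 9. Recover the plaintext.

f(5): 5−9=-4≡22 → w
o(14): 14−9=5 → f
u(20): 20−9=11 → l
c(2): 2−9=-7≡19 → t
t(19): 19−9=10 → k
p(15): 15−9=6 → g
d(3): 3−9=-6≡20 → u
g(6): 6−9=-3≡23 → x
s(18): 18−9=9 → j
h(7): 7−9=-2≡24 → y
z(25): 25−9=16 → q
b(1): 1−9=-8≡18 → s
e(4): 4−9=-5≡21 → v

wfltkguxjyqsv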